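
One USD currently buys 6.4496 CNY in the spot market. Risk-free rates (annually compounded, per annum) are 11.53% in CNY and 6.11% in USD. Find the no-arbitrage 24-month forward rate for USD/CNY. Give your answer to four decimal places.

7.1253

By covered interest parity, F = S · (1+r_CNY)^T / (1+r_USD)^T
= 6.4496 × 1.243894 / 1.125933 = 6.4496 × 1.104767
F = 7.1253 CNY per USD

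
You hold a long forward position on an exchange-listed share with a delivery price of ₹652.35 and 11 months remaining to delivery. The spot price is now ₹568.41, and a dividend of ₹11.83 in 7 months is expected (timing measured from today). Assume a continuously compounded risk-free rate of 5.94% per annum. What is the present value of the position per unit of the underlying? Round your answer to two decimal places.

-₹60.80

PV(remaining dividends) I = 11.83·e^(−0.0594·7/12) = 11.4271
Current forward F = (S − I)·e^(rT) = (568.41 − 11.4271)·e^(0.0594·11/12) = 556.9829 × 1.055960 = 588.1517
Value (long) = (F − K)·e^(−rT) = (588.1517 − 652.35) × 0.947006 = -60.7962
Value = -₹60.80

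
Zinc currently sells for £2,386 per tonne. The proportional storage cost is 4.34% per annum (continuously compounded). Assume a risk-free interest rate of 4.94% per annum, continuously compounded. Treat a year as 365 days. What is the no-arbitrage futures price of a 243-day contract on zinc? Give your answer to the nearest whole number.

£2,538 per tonne

Net carry = r + u − y = 0.0494 + 0.0434 − 0.0000 = 0.0928
F = S·e^((r+u−y)T) = 2386 · e^(0.0928 × 243/365) = 2386 · e^0.061782
= 2386 × 1.063730 = £2,538 per tonne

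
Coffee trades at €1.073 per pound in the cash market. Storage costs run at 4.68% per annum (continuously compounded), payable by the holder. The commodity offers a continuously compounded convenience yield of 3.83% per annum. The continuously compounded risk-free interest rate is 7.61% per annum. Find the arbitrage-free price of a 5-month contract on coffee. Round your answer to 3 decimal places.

Net carry = r + u − y = 0.0761 + 0.0468 − 0.0383 = 0.0846
F = S·e^((r+u−y)T) = 1.073 · e^(0.0846 × 5/12) = 1.073 · e^0.035250
= 1.073 × 1.035879 = €1.111 per pound

€1.111 per pound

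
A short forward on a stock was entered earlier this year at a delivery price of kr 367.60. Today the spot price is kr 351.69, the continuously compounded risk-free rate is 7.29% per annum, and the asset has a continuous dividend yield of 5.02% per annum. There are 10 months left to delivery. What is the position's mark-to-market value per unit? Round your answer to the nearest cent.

kr 8.65

Current fair forward for the remaining 10 months: F = S·e^((r − q)·T), (r − q) = 0.0729 − 0.0502 = 0.0227
F = 351.69 · e^(0.0227 × 10/12) = 351.69 × 1.019097 = 358.4062
Value of long forward = (F − K)·e^(−rT) = (358.4062 − 367.60) · e^(−0.0729·10/12)
= -9.1938 × 0.941058 = -8.65
Short position value = −(long value) = kr 8.65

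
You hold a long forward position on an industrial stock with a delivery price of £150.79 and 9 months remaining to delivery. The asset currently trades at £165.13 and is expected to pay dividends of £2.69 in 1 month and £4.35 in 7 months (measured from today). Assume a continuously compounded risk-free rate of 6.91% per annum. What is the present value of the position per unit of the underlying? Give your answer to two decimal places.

PV(remaining dividends) I = 2.69·e^(−0.0691·1/12) + 4.35·e^(−0.0691·7/12) = 6.8527
Current forward F = (S − I)·e^(rT) = (165.13 − 6.8527)·e^(0.0691·9/12) = 158.2773 × 1.053191 = 166.6962
Value (long) = (F − K)·e^(−rT) = (166.6962 − 150.79) × 0.949495 = 15.1029
Value = £15.10

£15.10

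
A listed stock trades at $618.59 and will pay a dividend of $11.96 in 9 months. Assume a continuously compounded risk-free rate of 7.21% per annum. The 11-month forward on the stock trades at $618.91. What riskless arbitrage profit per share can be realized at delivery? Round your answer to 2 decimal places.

PV(dividends) I = 11.96·e^(−0.0721·9/12) = 11.3304
Fair forward F* = (S − I)·e^(rT) = (618.59 − 11.3304)·e^0.066092 = 607.2596 × 1.068325 = 648.7506
Market $618.91 < fair 648.7506: forward underpriced → reverse cash-and-carry (short the stock, invest proceeds at r, pay the dividends, go long the forward).
Profit at T = |F_mkt − F*| = |618.91 − 648.7506| = $29.84 per share

$29.84 per share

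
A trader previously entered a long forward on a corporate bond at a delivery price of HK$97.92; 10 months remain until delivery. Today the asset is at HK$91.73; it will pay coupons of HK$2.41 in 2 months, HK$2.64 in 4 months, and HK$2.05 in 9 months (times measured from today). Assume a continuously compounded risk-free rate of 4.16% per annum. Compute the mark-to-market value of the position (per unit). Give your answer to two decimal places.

-HK$9.84

PV(remaining coupons) I = 2.41·e^(−0.0416·2/12) + 2.64·e^(−0.0416·4/12) + 2.05·e^(−0.0416·9/12) = 6.9840
Current forward F = (S − I)·e^(rT) = (91.73 − 6.9840)·e^(0.0416·10/12) = 84.7460 × 1.035275 = 87.7354
Value (long) = (F − K)·e^(−rT) = (87.7354 − 97.92) × 0.965927 = -9.8376
Value = -HK$9.84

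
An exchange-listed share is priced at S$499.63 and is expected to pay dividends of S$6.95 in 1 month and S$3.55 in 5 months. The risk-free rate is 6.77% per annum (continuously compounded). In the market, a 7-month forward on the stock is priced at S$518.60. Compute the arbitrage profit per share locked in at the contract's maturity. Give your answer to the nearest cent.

S$9.62 per share

PV(dividends) I = 6.95·e^(−0.0677·1/12) + 3.55·e^(−0.0677·5/12) = 10.3622
Fair forward F* = (S − I)·e^(rT) = (499.63 − 10.3622)·e^0.039492 = 489.2678 × 1.040282 = 508.9765
Market S$518.60 > fair 508.9765: forward overpriced → cash-and-carry (borrow at r, buy the stock and collect the dividends, short the forward).
Profit at T = |F_mkt − F*| = |518.60 − 508.9765| = S$9.62 per share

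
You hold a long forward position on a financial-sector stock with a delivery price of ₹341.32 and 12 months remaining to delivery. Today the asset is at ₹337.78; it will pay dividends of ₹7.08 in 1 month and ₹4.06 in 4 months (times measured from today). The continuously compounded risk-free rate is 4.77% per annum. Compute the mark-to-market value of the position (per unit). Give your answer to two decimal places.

₹1.31

PV(remaining dividends) I = 7.08·e^(−0.0477·1/12) + 4.06·e^(−0.0477·4/12) = 11.0479
Current forward F = (S − I)·e^(rT) = (337.78 − 11.0479)·e^(0.0477·12/12) = 326.7321 × 1.048856 = 342.6949
Value (long) = (F − K)·e^(−rT) = (342.6949 − 341.32) × 0.953420 = 1.3109
Value = ₹1.31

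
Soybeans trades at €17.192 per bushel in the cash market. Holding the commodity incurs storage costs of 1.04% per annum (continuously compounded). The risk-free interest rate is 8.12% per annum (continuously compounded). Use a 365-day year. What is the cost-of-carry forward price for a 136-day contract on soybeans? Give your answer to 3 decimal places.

€17.789 per bushel

Net carry = r + u − y = 0.0812 + 0.0104 − 0.0000 = 0.0916
F = S·e^((r+u−y)T) = 17.192 · e^(0.0916 × 136/365) = 17.192 · e^0.034130
= 17.192 × 1.034719 = €17.789 per bushel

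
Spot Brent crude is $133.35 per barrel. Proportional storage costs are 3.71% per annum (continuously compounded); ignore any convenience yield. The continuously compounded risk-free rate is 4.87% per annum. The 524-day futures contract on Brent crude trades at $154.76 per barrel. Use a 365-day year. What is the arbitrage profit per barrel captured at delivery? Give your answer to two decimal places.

Fair futures: F* = S·e^(carry·T), with carry = (r + u) = 0.0487 + 0.0371 = 0.0858
F* = 133.35 · e^(0.0858 × 524/365) = 133.35 · e^0.123176 = 133.35 × 1.131083 = $150.8299
Market $154.76 > fair $150.8299: forward overpriced → cash-and-carry (buy spot, short the forward).
At maturity, profit = |F_mkt − F*| = |154.76 − 150.8299| = $3.93 per barrel

$3.93 per barrel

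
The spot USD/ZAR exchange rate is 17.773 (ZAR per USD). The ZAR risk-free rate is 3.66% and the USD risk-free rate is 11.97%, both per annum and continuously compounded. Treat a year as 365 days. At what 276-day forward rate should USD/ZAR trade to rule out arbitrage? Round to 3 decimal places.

F = S·e^((r_ZAR − r_USD)T) = 17.773 · e^((0.0366 − 0.1197) × 276/365)
= 17.773 · e^-0.062837 = 17.773 × 0.939097
F = 16.691 ZAR per USD

16.691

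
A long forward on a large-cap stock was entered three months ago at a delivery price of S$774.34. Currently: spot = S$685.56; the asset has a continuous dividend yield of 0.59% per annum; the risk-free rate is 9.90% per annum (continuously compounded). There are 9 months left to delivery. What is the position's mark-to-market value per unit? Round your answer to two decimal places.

-S$36.39

Current fair forward for the remaining 9 months: F = S·e^((r − q)·T), (r − q) = 0.0990 − 0.0059 = 0.0931
F = 685.56 · e^(0.0931 × 9/12) = 685.56 × 1.072321 = 735.1404
Value of long forward = (F − K)·e^(−rT) = (735.1404 − 774.34) · e^(−0.0990·9/12)
= -39.1996 × 0.928440 = -36.39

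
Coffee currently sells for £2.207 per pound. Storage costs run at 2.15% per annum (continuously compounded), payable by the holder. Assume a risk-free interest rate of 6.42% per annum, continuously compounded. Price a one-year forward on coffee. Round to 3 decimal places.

£2.404 per pound

Net carry = r + u − y = 0.0642 + 0.0215 − 0.0000 = 0.0857
F = S·e^((r+u−y)T) = 2.207 · e^(0.0857 × 12/12) = 2.207 · e^0.085700
= 2.207 × 1.089479 = £2.404 per pound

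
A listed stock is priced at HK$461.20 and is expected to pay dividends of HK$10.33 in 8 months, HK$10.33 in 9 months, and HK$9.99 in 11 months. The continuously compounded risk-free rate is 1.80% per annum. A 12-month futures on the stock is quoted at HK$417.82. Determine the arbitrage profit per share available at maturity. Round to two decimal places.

HK$20.98 per share

PV(dividends) I = 10.33·e^(−0.0180·8/12) + 10.33·e^(−0.0180·9/12) + 9.99·e^(−0.0180·11/12) = 30.2248
Fair futures F* = (S − I)·e^(rT) = (461.20 − 30.2248)·e^0.018000 = 430.9752 × 1.018163 = 438.8030
Market HK$417.82 < fair 438.8030: forward underpriced → reverse cash-and-carry (short the stock, invest proceeds at r, pay the dividends, go long the forward).
Profit at T = |F_mkt − F*| = |417.82 − 438.8030| = HK$20.98 per share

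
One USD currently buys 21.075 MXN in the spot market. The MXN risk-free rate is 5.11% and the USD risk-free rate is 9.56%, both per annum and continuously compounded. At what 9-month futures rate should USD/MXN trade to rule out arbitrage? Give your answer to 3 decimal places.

F = S·e^((r_MXN − r_USD)T) = 21.075 · e^((0.0511 − 0.0956) × 9/12)
= 21.075 · e^-0.033375 = 21.075 × 0.967176
F = 20.383 MXN per USD

20.383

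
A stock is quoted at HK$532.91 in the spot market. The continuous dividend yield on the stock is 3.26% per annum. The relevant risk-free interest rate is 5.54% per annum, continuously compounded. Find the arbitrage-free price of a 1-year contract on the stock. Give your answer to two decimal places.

HK$545.20

F = S·e^((r − q)T) = 532.91 · e^((0.0554 − 0.0326) × 1)
= 532.91 · e^0.022800 = 532.91 × 1.023062
F = HK$545.20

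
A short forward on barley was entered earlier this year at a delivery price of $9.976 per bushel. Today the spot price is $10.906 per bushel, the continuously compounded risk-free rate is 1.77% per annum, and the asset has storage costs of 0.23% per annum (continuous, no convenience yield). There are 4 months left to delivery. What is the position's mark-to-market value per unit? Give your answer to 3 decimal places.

-$0.997 per bushel

Current fair forward for the remaining 4 months: F = S·e^((r + u)·T), (r + u) = 0.0177 + 0.0023 = 0.0200
F = 10.906 · e^(0.0200 × 4/12) = 10.906 × 1.006689 = 10.9790
Value of long forward = (F − K)·e^(−rT) = (10.9790 − 9.976) · e^(−0.0177·4/12)
= 1.0030 × 0.994117 = 0.997
Short position value = −(long value) = -$0.997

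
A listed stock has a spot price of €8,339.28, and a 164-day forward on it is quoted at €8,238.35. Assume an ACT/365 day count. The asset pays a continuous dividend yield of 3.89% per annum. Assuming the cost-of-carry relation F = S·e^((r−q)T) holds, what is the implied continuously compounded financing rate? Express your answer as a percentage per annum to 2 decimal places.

From F = S·e^((r−q)T): (r − q) = ln(F/S)/T
ln(8238.35/8339.28) = ln(0.987897) = -0.012177
(r − q) = -0.012177 / (164/365) = -0.027101
r = ln(F/S)/T + q = -0.027101 + 0.0389 = 0.011799
r = 1.18%

1.18%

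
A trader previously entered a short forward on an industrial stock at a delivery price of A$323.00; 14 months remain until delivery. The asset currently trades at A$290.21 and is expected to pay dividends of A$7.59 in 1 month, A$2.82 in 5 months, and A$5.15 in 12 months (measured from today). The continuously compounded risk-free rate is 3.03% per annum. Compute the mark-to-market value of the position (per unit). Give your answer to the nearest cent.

PV(remaining dividends) I = 7.59·e^(−0.0303·1/12) + 2.82·e^(−0.0303·5/12) + 5.15·e^(−0.0303·12/12) = 15.3518
Current forward F = (S − I)·e^(rT) = (290.21 − 15.3518)·e^(0.0303·14/12) = 274.8582 × 1.035982 = 284.7481
Value (long) = (F − K)·e^(−rT) = (284.7481 − 323.00) × 0.965268 = -36.9233
Short position value = −(long value) = A$36.92

A$36.92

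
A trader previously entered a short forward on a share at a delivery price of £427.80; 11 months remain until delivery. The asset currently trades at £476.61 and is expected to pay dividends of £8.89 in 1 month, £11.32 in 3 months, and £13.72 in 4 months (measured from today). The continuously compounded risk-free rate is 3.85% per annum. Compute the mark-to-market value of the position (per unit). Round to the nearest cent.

PV(remaining dividends) I = 8.89·e^(−0.0385·1/12) + 11.32·e^(−0.0385·3/12) + 13.72·e^(−0.0385·4/12) = 33.6181
Current forward F = (S − I)·e^(rT) = (476.61 − 33.6181)·e^(0.0385·11/12) = 442.9919 × 1.035922 = 458.9051
Value (long) = (F − K)·e^(−rT) = (458.9051 − 427.80) × 0.965324 = 30.0265
Short position value = −(long value) = -£30.03

-£30.03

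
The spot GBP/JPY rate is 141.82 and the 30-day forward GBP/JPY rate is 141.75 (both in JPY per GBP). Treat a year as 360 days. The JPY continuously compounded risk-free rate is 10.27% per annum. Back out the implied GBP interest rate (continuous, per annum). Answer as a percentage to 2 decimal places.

F = S·e^((r_JPY − r_GBP)T) ⇒ r_GBP = r_JPY − ln(F/S)/T
ln(141.75/141.82) = -0.000494; /(30/360) = -0.005928
r_GBP = 0.1027 + 0.005928 = 0.108628
r_GBP = 10.86%

10.86%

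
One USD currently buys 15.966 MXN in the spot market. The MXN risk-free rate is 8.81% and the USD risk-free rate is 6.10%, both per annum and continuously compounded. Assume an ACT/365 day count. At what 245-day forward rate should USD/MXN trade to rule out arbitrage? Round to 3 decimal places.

16.259

F = S·e^((r_MXN − r_USD)T) = 15.966 · e^((0.0881 − 0.0610) × 245/365)
= 15.966 · e^0.018190 = 15.966 × 1.018356
F = 16.259 MXN per USD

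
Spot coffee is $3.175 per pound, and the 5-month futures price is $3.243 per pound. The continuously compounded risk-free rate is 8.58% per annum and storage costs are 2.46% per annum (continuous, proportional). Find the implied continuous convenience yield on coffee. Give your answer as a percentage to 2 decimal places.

5.95%

F = S·e^((r+u−y)T) ⇒ (r+u−y) = ln(F/S)/T
ln(3.243/3.175) = 0.021191; /T ⇒ 0.050858
y = r + u − ln(F/S)/T = 0.0858 + 0.0246 − 0.050858 = 0.059542
y = 5.95%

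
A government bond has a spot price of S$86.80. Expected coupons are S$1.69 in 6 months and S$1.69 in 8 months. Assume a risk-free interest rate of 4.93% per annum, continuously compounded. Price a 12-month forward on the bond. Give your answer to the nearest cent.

PV(coupons) I = 1.69·e^(−0.0493·6/12) + 1.69·e^(−0.0493·8/12)
I = 1.6489 + 1.6354 = 3.2843
F = (S − I)·e^(rT) = (86.80 − 3.2843) · e^(0.0493·12/12)
= 83.5157 · e^0.049300 = 83.5157 × 1.050535 = S$87.74

S$87.74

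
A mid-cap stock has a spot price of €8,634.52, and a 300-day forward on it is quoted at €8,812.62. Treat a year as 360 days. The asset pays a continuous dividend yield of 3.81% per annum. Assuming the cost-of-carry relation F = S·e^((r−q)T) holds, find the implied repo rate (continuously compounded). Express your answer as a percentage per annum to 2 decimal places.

6.26%

From F = S·e^((r−q)T): (r − q) = ln(F/S)/T
ln(8812.62/8634.52) = ln(1.020627) = 0.020417
(r − q) = 0.020417 / (300/360) = 0.024500
r = ln(F/S)/T + q = 0.024500 + 0.0381 = 0.062600
r = 6.26%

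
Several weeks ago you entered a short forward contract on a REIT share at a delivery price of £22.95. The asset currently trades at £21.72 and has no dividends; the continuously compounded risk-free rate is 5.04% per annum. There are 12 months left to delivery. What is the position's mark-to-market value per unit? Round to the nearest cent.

Current fair forward for the remaining 12 months: F = S·e^(r·T), r = 0.0504
F = 21.72 · e^(0.0504 × 12/12) = 21.72 × 1.051692 = 22.8428
Value of long forward = (F − K)·e^(−rT) = (22.8428 − 22.95) · e^(−0.0504·12/12)
= -0.1072 × 0.950849 = -0.10
Short position value = −(long value) = £0.10

£0.10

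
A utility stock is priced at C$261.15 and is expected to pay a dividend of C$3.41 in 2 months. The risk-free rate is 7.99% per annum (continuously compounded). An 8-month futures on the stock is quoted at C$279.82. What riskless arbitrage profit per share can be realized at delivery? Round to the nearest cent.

C$7.93 per share

PV(dividends) I = 3.41·e^(−0.0799·2/12) = 3.3649
Fair futures F* = (S − I)·e^(rT) = (261.15 − 3.3649)·e^0.053267 = 257.7851 × 1.054711 = 271.8888
Market C$279.82 > fair 271.8888: forward overpriced → cash-and-carry (borrow at r, buy the stock and collect the dividends, short the forward).
Profit at T = |F_mkt − F*| = |279.82 − 271.8888| = C$7.93 per share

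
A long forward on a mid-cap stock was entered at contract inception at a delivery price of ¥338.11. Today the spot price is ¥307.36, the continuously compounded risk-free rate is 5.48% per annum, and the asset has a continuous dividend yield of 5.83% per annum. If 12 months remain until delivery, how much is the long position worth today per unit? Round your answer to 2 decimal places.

-¥30.13

Current fair forward for the remaining 12 months: F = S·e^((r − q)·T), (r − q) = 0.0548 − 0.0583 = -0.0035
F = 307.36 · e^(-0.0035 × 12/12) = 307.36 × 0.996506 = 306.2861
Value of long forward = (F − K)·e^(−rT) = (306.2861 − 338.11) · e^(−0.0548·12/12)
= -31.8239 × 0.946674 = -30.13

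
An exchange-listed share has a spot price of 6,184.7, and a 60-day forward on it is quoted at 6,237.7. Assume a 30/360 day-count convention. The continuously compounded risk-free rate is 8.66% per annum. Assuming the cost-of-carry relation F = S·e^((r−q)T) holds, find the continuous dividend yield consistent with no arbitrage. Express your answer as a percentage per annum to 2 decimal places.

3.54%

From F = S·e^((r−q)T): (r − q) = ln(F/S)/T
ln(6237.7/6184.7) = ln(1.008570) = 0.008533
(r − q) = 0.008533 / (60/360) = 0.051198
q = r − ln(F/S)/T = 0.0866 − 0.051198 = 0.035402
q = 3.54%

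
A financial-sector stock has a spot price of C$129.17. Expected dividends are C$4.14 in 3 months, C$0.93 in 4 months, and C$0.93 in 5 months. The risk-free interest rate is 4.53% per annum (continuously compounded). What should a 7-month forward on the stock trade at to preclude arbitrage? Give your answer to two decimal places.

C$126.55

PV(dividends) I = 4.14·e^(−0.0453·3/12) + 0.93·e^(−0.0453·4/12) + 0.93·e^(−0.0453·5/12)
I = 4.0934 + 0.9161 + 0.9126 = 5.9221
F = (S − I)·e^(rT) = (129.17 − 5.9221) · e^(0.0453·7/12)
= 123.2479 · e^0.026425 = 123.2479 × 1.026777 = C$126.55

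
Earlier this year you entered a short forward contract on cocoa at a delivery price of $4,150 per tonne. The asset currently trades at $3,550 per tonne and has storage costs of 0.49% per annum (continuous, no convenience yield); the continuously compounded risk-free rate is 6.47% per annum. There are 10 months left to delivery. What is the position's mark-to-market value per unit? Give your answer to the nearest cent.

Current fair forward for the remaining 10 months: F = S·e^((r + u)·T), (r + u) = 0.0647 + 0.0049 = 0.0696
F = 3550 · e^(0.0696 × 10/12) = 3550 × 1.05971500 = 3761.9882
Value of long forward = (F − K)·e^(−rT) = (3761.9882 − 4150) · e^(−0.0647·10/12)
= -388.0118 × 0.94751106 = -367.65
Short position value = −(long value) = $367.65

$367.65 per tonne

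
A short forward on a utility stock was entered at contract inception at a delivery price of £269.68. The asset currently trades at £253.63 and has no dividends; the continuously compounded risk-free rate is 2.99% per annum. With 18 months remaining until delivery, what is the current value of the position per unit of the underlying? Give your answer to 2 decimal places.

Current fair forward for the remaining 18 months: F = S·e^(r·T), r = 0.0299
F = 253.63 · e^(0.0299 × 18/12) = 253.63 × 1.045871 = 265.2643
Value of long forward = (F − K)·e^(−rT) = (265.2643 − 269.68) · e^(−0.0299·18/12)
= -4.4157 × 0.956141 = -4.22
Short position value = −(long value) = £4.22

£4.22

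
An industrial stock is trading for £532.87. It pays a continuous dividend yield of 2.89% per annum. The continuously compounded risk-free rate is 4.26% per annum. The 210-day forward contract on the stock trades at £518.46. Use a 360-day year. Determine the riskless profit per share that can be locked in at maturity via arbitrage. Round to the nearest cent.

Fair forward: F* = S·e^(carry·T), with carry = (r − q) = 0.0426 − 0.0289 = 0.0137
F* = 532.87 · e^(0.0137 × 210/360) = 532.87 · e^0.007992 = 532.87 × 1.008024 = £537.1457
Market £518.46 < fair £537.1457: forward underpriced → reverse cash-and-carry (short spot, go long the forward).
At maturity, profit = |F_mkt − F*| = |518.46 − 537.1457| = £18.69 per share

£18.69 per share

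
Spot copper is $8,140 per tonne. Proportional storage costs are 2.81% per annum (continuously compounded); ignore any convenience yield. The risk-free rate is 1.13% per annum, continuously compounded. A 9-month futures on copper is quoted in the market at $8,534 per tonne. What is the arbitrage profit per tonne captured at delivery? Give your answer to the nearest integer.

$150 per tonne

Fair futures: F* = S·e^(carry·T), with carry = (r + u) = 0.0113 + 0.0281 = 0.0394
F* = 8140 · e^(0.0394 × 9/12) = 8140 · e^0.029550 = 8140 × 1.029991 = $8384.1267
Market $8534 > fair $8384.1267: forward overpriced → cash-and-carry (buy spot, short the forward).
At maturity, profit = |F_mkt − F*| = |8534 − 8384.1267| = $150 per tonne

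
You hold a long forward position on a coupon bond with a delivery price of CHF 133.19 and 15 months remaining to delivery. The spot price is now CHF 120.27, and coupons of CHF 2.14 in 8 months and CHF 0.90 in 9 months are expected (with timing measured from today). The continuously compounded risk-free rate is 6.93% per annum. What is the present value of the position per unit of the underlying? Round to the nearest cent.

-CHF 4.77

PV(remaining coupons) I = 2.14·e^(−0.0693·8/12) + 0.90·e^(−0.0693·9/12) = 2.8978
Current forward F = (S − I)·e^(rT) = (120.27 − 2.8978)·e^(0.0693·15/12) = 117.3722 × 1.090488 = 127.9930
Value (long) = (F − K)·e^(−rT) = (127.9930 − 133.19) × 0.917021 = -4.7658
Value = -CHF 4.77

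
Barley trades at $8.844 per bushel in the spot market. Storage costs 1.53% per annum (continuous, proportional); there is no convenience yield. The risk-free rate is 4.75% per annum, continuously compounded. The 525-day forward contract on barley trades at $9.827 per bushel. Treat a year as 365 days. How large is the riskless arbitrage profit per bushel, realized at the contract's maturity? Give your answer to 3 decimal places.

Fair forward: F* = S·e^(carry·T), with carry = (r + u) = 0.0475 + 0.0153 = 0.0628
F* = 8.844 · e^(0.0628 × 525/365) = 8.844 · e^0.090329 = 8.844 × 1.094534 = $9.6801
Market $9.827 > fair $9.6801: forward overpriced → cash-and-carry (buy spot, short the forward).
At maturity, profit = |F_mkt − F*| = |9.827 − 9.6801| = $0.147 per bushel

$0.147 per bushel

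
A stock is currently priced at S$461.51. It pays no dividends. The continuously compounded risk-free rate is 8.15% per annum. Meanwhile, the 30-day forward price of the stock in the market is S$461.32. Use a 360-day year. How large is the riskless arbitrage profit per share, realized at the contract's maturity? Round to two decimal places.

S$3.34 per share

Fair forward: F* = S·e^(carry·T), with carry = r = 0.0815
F* = 461.51 · e^(0.0815 × 30/360) = 461.51 · e^0.006792 = 461.51 × 1.006815 = S$464.6552
Market S$461.32 < fair S$464.6552: forward underpriced → reverse cash-and-carry (short spot, go long the forward).
At maturity, profit = |F_mkt − F*| = |461.32 − 464.6552| = S$3.34 per share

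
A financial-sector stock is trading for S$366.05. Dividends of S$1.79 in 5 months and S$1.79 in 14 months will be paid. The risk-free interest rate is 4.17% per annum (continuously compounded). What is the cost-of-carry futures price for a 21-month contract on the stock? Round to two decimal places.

S$390.03

PV(dividends) I = 1.79·e^(−0.0417·5/12) + 1.79·e^(−0.0417·14/12)
I = 1.7592 + 1.7050 = 3.4642
F = (S − I)·e^(rT) = (366.05 − 3.4642) · e^(0.0417·21/12)
= 362.5858 · e^0.072975 = 362.5858 × 1.075704 = S$390.03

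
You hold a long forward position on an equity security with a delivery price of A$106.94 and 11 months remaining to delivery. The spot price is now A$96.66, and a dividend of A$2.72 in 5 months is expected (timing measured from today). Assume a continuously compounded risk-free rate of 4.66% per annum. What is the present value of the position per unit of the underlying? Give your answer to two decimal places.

-A$8.48

PV(remaining dividends) I = 2.72·e^(−0.0466·5/12) = 2.6677
Current forward F = (S − I)·e^(rT) = (96.66 − 2.6677)·e^(0.0466·11/12) = 93.9923 × 1.043642 = 98.0943
Value (long) = (F − K)·e^(−rT) = (98.0943 − 106.94) × 0.958183 = -8.4758
Value = -A$8.48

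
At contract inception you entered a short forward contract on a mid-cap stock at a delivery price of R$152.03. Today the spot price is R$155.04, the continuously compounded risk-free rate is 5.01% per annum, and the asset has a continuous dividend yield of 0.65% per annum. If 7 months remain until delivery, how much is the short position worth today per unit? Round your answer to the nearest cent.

-R$6.80

Current fair forward for the remaining 7 months: F = S·e^((r − q)·T), (r − q) = 0.0501 − 0.0065 = 0.0436
F = 155.04 · e^(0.0436 × 7/12) = 155.04 × 1.025760 = 159.0338
Value of long forward = (F − K)·e^(−rT) = (159.0338 − 152.03) · e^(−0.0501·7/12)
= 7.0038 × 0.971198 = 6.80
Short position value = −(long value) = -R$6.80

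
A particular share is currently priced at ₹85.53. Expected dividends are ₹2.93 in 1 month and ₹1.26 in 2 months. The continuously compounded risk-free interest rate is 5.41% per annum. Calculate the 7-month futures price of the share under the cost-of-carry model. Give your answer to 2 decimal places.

PV(dividends) I = 2.93·e^(−0.0541·1/12) + 1.26·e^(−0.0541·2/12)
I = 2.9168 + 1.2487 = 4.1655
F = (S − I)·e^(rT) = (85.53 − 4.1655) · e^(0.0541·7/12)
= 81.3645 · e^0.031558 = 81.3645 × 1.032061 = ₹83.97

₹83.97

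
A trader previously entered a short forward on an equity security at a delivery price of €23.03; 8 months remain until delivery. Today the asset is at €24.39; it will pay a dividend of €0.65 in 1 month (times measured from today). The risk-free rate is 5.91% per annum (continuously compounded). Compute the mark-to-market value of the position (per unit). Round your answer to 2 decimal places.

-€1.60

PV(remaining dividends) I = 0.65·e^(−0.0591·1/12) = 0.6468
Current forward F = (S − I)·e^(rT) = (24.39 − 0.6468)·e^(0.0591·8/12) = 23.7432 × 1.040186 = 24.6973
Value (long) = (F − K)·e^(−rT) = (24.6973 − 23.03) × 0.961366 = 1.6029
Short position value = −(long value) = -€1.60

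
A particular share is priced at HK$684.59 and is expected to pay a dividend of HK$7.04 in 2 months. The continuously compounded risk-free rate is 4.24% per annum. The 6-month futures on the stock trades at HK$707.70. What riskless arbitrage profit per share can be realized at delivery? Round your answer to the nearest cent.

HK$15.58 per share

PV(dividends) I = 7.04·e^(−0.0424·2/12) = 6.9904
Fair futures F* = (S − I)·e^(rT) = (684.59 − 6.9904)·e^0.021200 = 677.5996 × 1.021426 = 692.1178
Market HK$707.70 > fair 692.1178: forward overpriced → cash-and-carry (borrow at r, buy the stock and collect the dividends, short the forward).
Profit at T = |F_mkt − F*| = |707.70 − 692.1178| = HK$15.58 per share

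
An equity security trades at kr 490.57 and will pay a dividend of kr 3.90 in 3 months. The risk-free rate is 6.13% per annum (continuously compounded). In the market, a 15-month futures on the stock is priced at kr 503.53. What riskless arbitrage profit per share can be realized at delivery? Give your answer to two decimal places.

kr 21.96 per share

PV(dividends) I = 3.90·e^(−0.0613·3/12) = 3.8407
Fair futures F* = (S − I)·e^(rT) = (490.57 − 3.8407)·e^0.076625 = 486.7293 × 1.079637 = 525.4910
Market kr 503.53 < fair 525.4910: forward underpriced → reverse cash-and-carry (short the stock, invest proceeds at r, pay the dividends, go long the forward).
Profit at T = |F_mkt − F*| = |503.53 − 525.4910| = kr 21.96 per share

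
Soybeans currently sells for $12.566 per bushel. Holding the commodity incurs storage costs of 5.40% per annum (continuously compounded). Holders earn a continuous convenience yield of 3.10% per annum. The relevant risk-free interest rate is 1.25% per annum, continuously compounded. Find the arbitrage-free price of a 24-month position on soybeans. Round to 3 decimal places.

$13.491 per bushel

Net carry = r + u − y = 0.0125 + 0.0540 − 0.0310 = 0.0355
F = S·e^((r+u−y)T) = 12.566 · e^(0.0355 × 24/12) = 12.566 · e^0.071000
= 12.566 × 1.073581 = $13.491 per bushel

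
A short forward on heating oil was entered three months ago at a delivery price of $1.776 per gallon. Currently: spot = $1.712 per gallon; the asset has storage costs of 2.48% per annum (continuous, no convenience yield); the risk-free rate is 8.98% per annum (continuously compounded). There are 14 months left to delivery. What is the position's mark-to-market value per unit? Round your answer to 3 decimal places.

-$0.163 per gallon

Current fair forward for the remaining 14 months: F = S·e^((r + u)·T), (r + u) = 0.0898 + 0.0248 = 0.1146
F = 1.712 · e^(0.1146 × 14/12) = 1.712 × 1.143050 = 1.9569
Value of long forward = (F − K)·e^(−rT) = (1.9569 − 1.776) · e^(−0.0898·14/12)
= 0.1809 × 0.900535 = 0.163
Short position value = −(long value) = -$0.163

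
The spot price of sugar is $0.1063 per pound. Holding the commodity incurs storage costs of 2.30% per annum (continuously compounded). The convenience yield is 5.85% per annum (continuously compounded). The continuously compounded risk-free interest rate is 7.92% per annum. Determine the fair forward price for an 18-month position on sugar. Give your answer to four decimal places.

$0.1135 per pound

Net carry = r + u − y = 0.0792 + 0.0230 − 0.0585 = 0.0437
F = S·e^((r+u−y)T) = 0.1063 · e^(0.0437 × 18/12) = 0.1063 · e^0.065550
= 0.1063 × 1.067746 = $0.1135 per pound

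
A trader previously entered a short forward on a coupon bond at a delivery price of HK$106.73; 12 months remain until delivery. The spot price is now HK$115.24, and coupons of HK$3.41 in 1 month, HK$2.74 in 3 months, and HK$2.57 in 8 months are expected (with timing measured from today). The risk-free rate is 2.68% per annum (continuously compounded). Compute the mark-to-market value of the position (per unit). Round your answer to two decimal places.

-HK$2.68

PV(remaining coupons) I = 3.41·e^(−0.0268·1/12) + 2.74·e^(−0.0268·3/12) + 2.57·e^(−0.0268·8/12) = 8.6486
Current forward F = (S − I)·e^(rT) = (115.24 − 8.6486)·e^(0.0268·12/12) = 106.5914 × 1.027162 = 109.4866
Value (long) = (F − K)·e^(−rT) = (109.4866 − 106.73) × 0.973556 = 2.6837
Short position value = −(long value) = -HK$2.68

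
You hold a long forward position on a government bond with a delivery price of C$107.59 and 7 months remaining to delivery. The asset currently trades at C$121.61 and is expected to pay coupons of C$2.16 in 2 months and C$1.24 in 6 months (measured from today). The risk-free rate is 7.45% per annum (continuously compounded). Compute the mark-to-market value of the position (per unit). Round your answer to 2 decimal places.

C$15.27

PV(remaining coupons) I = 2.16·e^(−0.0745·2/12) + 1.24·e^(−0.0745·6/12) = 3.3280
Current forward F = (S − I)·e^(rT) = (121.61 − 3.3280)·e^(0.0745·7/12) = 118.2820 × 1.044416 = 123.5356
Value (long) = (F − K)·e^(−rT) = (123.5356 − 107.59) × 0.957472 = 15.2675
Value = C$15.27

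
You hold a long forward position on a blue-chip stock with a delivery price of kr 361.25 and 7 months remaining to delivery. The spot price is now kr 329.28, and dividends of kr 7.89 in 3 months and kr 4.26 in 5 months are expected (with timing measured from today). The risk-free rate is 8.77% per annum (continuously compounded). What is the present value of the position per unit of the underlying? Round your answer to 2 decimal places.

PV(remaining dividends) I = 7.89·e^(−0.0877·3/12) + 4.26·e^(−0.0877·5/12) = 11.8260
Current forward F = (S − I)·e^(rT) = (329.28 − 11.8260)·e^(0.0877·7/12) = 317.4540 × 1.052490 = 334.1172
Value (long) = (F − K)·e^(−rT) = (334.1172 − 361.25) × 0.950128 = -25.7796
Value = -kr 25.78

-kr 25.78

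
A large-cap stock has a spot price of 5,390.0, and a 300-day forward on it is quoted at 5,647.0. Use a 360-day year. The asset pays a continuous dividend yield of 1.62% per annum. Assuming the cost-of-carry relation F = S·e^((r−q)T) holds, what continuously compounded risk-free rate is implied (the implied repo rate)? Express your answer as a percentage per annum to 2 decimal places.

7.21%

From F = S·e^((r−q)T): (r − q) = ln(F/S)/T
ln(5647.0/5390.0) = ln(1.047681) = 0.046579
(r − q) = 0.046579 / (300/360) = 0.055895
r = ln(F/S)/T + q = 0.055895 + 0.0162 = 0.072095
r = 7.21%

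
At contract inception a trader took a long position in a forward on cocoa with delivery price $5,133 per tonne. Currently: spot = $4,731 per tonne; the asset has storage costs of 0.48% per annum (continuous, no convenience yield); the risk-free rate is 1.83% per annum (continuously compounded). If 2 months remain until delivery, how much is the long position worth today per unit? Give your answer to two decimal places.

-$382.58 per tonne

Current fair forward for the remaining 2 months: F = S·e^((r + u)·T), (r + u) = 0.0183 + 0.0048 = 0.0231
F = 4731 · e^(0.0231 × 2/12) = 4731 × 1.00385742 = 4749.2495
Value of long forward = (F − K)·e^(−rT) = (4749.2495 − 5133) · e^(−0.0183·2/12)
= -383.7505 × 0.99695465 = -382.58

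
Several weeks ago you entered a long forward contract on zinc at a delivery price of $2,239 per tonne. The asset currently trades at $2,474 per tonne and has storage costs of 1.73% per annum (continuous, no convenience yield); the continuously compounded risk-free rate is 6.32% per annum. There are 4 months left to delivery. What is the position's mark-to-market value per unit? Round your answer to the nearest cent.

Current fair forward for the remaining 4 months: F = S·e^((r + u)·T), (r + u) = 0.0632 + 0.0173 = 0.0805
F = 2474 · e^(0.0805 × 4/12) = 2474 × 1.02719659 = 2541.2844
Value of long forward = (F − K)·e^(−rT) = (2541.2844 − 2239) · e^(−0.0632·4/12)
= 302.2844 × 0.97915369 = 295.98

$295.98 per tonne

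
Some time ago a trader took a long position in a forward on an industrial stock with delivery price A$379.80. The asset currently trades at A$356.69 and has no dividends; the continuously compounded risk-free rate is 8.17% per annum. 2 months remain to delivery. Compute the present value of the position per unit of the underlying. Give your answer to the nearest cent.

Current fair forward for the remaining 2 months: F = S·e^(r·T), r = 0.0817
F = 356.69 · e^(0.0817 × 2/12) = 356.69 × 1.013710 = 361.5802
Value of long forward = (F − K)·e^(−rT) = (361.5802 − 379.80) · e^(−0.0817·2/12)
= -18.2198 × 0.986476 = -17.97

-A$17.97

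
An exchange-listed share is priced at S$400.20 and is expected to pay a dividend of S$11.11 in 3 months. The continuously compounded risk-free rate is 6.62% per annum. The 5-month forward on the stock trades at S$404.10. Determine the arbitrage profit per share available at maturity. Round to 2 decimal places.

PV(dividends) I = 11.11·e^(−0.0662·3/12) = 10.9276
Fair forward F* = (S − I)·e^(rT) = (400.20 − 10.9276)·e^0.027583 = 389.2724 × 1.027967 = 400.1592
Market S$404.10 > fair 400.1592: forward overpriced → cash-and-carry (borrow at r, buy the stock and collect the dividends, short the forward).
Profit at T = |F_mkt − F*| = |404.10 − 400.1592| = S$3.94 per share

S$3.94 per share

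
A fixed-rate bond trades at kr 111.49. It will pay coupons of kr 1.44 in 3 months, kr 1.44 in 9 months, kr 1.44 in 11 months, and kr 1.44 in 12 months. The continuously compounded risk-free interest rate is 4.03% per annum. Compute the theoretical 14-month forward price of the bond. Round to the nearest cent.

PV(coupons) I = 1.44·e^(−0.0403·3/12) + 1.44·e^(−0.0403·9/12) + 1.44·e^(−0.0403·11/12) + 1.44·e^(−0.0403·12/12)
I = 1.4256 + 1.3971 + 1.3878 + 1.3831 = 5.5936
F = (S − I)·e^(rT) = (111.49 − 5.5936) · e^(0.0403·14/12)
= 105.8964 · e^0.047017 = 105.8964 × 1.048140 = kr 110.99

kr 110.99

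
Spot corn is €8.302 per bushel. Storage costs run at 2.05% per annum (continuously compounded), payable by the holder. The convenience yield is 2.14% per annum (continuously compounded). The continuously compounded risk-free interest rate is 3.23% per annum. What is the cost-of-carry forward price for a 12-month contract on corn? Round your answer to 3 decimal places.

€8.567 per bushel

Net carry = r + u − y = 0.0323 + 0.0205 − 0.0214 = 0.0314
F = S·e^((r+u−y)T) = 8.302 · e^(0.0314 × 12/12) = 8.302 · e^0.031400
= 8.302 × 1.031898 = €8.567 per bushel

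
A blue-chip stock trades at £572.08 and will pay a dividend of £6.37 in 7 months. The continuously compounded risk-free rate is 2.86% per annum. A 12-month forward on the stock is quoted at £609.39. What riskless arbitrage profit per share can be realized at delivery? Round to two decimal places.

PV(dividends) I = 6.37·e^(−0.0286·7/12) = 6.2646
Fair forward F* = (S − I)·e^(rT) = (572.08 − 6.2646)·e^0.028600 = 565.8154 × 1.029013 = 582.2314
Market £609.39 > fair 582.2314: forward overpriced → cash-and-carry (borrow at r, buy the stock and collect the dividends, short the forward).
Profit at T = |F_mkt − F*| = |609.39 − 582.2314| = £27.16 per share

£27.16 per share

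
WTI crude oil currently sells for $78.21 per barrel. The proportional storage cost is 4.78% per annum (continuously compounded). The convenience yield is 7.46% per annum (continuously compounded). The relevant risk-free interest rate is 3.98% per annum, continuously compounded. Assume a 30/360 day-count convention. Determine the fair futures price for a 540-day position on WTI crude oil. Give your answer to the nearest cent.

$79.75 per barrel

Net carry = r + u − y = 0.0398 + 0.0478 − 0.0746 = 0.0130
F = S·e^((r+u−y)T) = 78.21 · e^(0.0130 × 540/360) = 78.21 · e^0.019500
= 78.21 × 1.019691 = $79.75 per barrel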